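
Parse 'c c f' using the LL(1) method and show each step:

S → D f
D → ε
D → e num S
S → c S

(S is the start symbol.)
Stack is shown with the top on the left.

Stack  Input    Action
----------------------
S $    c c f $  output S → c S
c S $  c c f $  match 'c'
S $    c f $    output S → c S
c S $  c f $    match 'c'
S $    f $      output S → D f
D f $  f $      output D → ε
f $    f $      match 'f'
$      $        accept

The string is accepted.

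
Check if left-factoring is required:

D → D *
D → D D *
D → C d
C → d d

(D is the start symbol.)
Yes, D has productions with common prefix 'D'

Left-factoring is needed when two productions for the same non-terminal
share a common prefix on the right-hand side.

Productions for D:
  D → D *
  D → D D *
  D → C d

Found common prefix 'D' in productions for D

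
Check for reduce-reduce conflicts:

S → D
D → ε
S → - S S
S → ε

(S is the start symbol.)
Augment with S' → S and build the canonical LR(0) collection (I0 = CLOSURE({[S' → . S]}), then GOTO on every symbol after a dot until no new states appear). It has 6 states:
  I0: { [D → .], [S → . - S S], [S → . D], [S → .], [S' → . S] }  — shift, 2 reduces
  I1: { [D → .], [S → - . S S], [S → . - S S], [S → . D], [S → .] }  — shift, 2 reduces
  I2: { [S → D .] }  — reduce
  I3: { [S' → S .] }  — accept
  I4: { [D → .], [S → - S . S], [S → . - S S], [S → . D], [S → .] }  — shift, 2 reduces
  I5: { [S → - S S .] }  — reduce

I0 contains complete items [D → .], [S → .] — reduce-reduce conflict.
I1 contains complete items [D → .], [S → .] — reduce-reduce conflict.
I4 contains complete items [D → .], [S → .] — reduce-reduce conflict.

Answer: Yes — I0: [D → .] vs [S → .]; I1: [D → .] vs [S → .]; I4: [D → .] vs [S → .]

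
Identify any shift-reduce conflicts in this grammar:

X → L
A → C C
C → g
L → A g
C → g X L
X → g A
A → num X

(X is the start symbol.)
Yes — I5: [C → g .] vs [A → . num X]; I8: [X → g A .] vs [L → A . g]; I11: [C → g .] vs [A → . num X]

Augment with X' → X and build the canonical LR(0) collection (I0 = CLOSURE({[X' → . X]}), then GOTO on every symbol after a dot until no new states appear). It has 14 states:
  I0: { [A → . C C], [A → . num X], [C → . g X L], [C → . g], [L → . A g], [X → . L], [X → . g A], [X' → . X] }  — shift
  I1: { [L → A . g] }  — shift
  I2: { [A → C . C], [C → . g X L], [C → . g] }  — shift
  I3: { [X → L .] }  — reduce
  I4: { [X' → X .] }  — accept
  I5: { [A → . C C], [A → . num X], [C → . g X L], [C → . g], [C → g . X L], [C → g .], [L → . A g], [X → . L], [X → . g A], [X → g . A] }  — shift, reduce
  I6: { [A → . C C], [A → . num X], [A → num . X], [C → . g X L], [C → . g], [L → . A g], [X → . L], [X → . g A] }  — shift
  I7: { [A → num X .] }  — reduce
  I8: { [L → A . g], [X → g A .] }  — shift, reduce
  I9: { [A → . C C], [A → . num X], [C → . g X L], [C → . g], [C → g X . L], [L → . A g] }  — shift
  I10: { [C → g X L .] }  — reduce
  I11: { [A → . C C], [A → . num X], [C → . g X L], [C → . g], [C → g . X L], [C → g .], [L → . A g], [X → . L], [X → . g A] }  — shift, reduce
  I12: { [L → A g .] }  — reduce
  I13: { [A → C C .] }  — reduce

I5 contains reduce item [C → g .] and shift items [A → . num X], [C → . g], [C → . g X L], [X → . g A] — shift-reduce conflict.
I8 contains reduce item [X → g A .] and shift item [L → A . g] — shift-reduce conflict.
I11 contains reduce item [C → g .] and shift items [A → . num X], [C → . g], [C → . g X L], [X → . g A] — shift-reduce conflict.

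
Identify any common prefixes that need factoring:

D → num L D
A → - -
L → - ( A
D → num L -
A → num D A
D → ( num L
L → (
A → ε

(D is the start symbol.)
Yes, D has productions with common prefix 'num L'

Left-factoring is needed when two productions for the same non-terminal
share a common prefix on the right-hand side.

Productions for D:
  D → num L D
  D → num L -
  D → ( num L
Productions for A:
  A → - -
  A → num D A
  A → ε
Productions for L:
  L → - ( A
  L → (

Found common prefix 'num L' in productions for D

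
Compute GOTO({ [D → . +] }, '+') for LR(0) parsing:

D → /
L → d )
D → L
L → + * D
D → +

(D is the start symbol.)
GOTO(I, '+') = CLOSURE({ [A → αX.β] : [A → α.Xβ] ∈ I, X = '+' })

Items with dot before '+', with the dot advanced:
  [D → . +] → [D → + .]
Closure adds nothing (no advanced item has the dot before a non-terminal).

GOTO = { [D → + .] }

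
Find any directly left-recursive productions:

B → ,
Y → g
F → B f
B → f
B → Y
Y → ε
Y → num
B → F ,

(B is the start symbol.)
No direct left recursion

Direct left recursion occurs when N → N α for some non-terminal N (the right-hand side begins with the left-hand side itself).

B → ,: starts with ','
Y → g: starts with g
F → B f: starts with B
B → f: starts with f
B → Y: starts with Y
Y → ε: starts with ε
Y → num: starts with num
B → F ,: starts with F

No direct left recursion found.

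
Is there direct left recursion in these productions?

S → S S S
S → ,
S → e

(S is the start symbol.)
Direct left recursion occurs when N → N α for some non-terminal N (the right-hand side begins with the left-hand side itself).

S → S S S: LEFT RECURSIVE (starts with S)
S → ,: starts with ','
S → e: starts with e

The grammar has direct left recursion on: S.

Answer: Yes, S is left-recursive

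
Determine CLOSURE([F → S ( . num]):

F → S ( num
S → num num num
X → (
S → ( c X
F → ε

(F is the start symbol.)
To compute CLOSURE, for each item [A → α.Bβ] where B is a non-terminal, add [B → .γ] for all productions B → γ; repeat for the newly added items until nothing changes.

Start with: [F → S ( . num]
The dot precedes the terminal num, so nothing is added.

CLOSURE = { [F → S ( . num] }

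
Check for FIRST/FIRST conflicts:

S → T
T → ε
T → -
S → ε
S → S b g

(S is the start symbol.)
Yes. S → T / S → ε on { ε }; S → T / S → S b g on { '-' }

A FIRST/FIRST conflict occurs when two productions N → α and N → β for the same non-terminal have FIRST(α) ∩ FIRST(β) ≠ ∅ (with ε ∈ FIRST of a nullable right-hand side, so two nullable alternatives also conflict).

FIRST sets of the non-terminals at (or reachable through a nullable prefix from) the front of some alternative:
  FIRST(T) = { '-', ε }
  FIRST(S) = { '-', 'b', ε }

Productions for S:
  S → T: FIRST = { '-', ε }
  S → ε: FIRST = { ε }
  S → S b g: FIRST = { '-', 'b' }
Productions for T:
  T → ε: FIRST = { ε }
  T → -: FIRST = { '-' }

Conflict for S: S → T and S → ε
  Overlap: { ε }
Conflict for S: S → T and S → S b g
  Overlap: { '-' }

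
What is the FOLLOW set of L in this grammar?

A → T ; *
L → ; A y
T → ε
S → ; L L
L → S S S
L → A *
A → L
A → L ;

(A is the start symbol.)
To compute FOLLOW(L), find every occurrence of L on a right-hand side N → α L β: add FIRST(β) \ {ε}, and if β is empty or nullable also add FOLLOW(N). Iterate to a fixed point.

In S → ; L L: L is followed by L, add FIRST(L) \ {ε} = { ';' }
In S → ; L L: L is at the end, add FOLLOW(S)
In A → L: L is at the end, add FOLLOW(A)
In A → L ;: L is followed by ';', add FIRST(';') \ {ε} = { ';' }

The FOLLOW sets referred to above (computed the same way, to a fixed point):
  FOLLOW(S) = { $, '*', ';', 'y' }
  FOLLOW(A) = { $, '*', 'y' }

Taking the union: FOLLOW(L) = { $, '*', ';', 'y' }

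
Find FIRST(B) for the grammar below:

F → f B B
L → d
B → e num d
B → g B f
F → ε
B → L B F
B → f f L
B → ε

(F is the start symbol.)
To compute FIRST(B), examine every production with B on the left-hand side, reading each right-hand side left to right until a non-nullable symbol is reached.

FIRST sets of the other non-terminals involved (by the same procedure, iterated to a fixed point):
  FIRST(L) = { 'd' }

From B → e num d:
  - e is a terminal: add 'e' and stop
From B → g B f:
  - g is a terminal: add 'g' and stop
From B → L B F:
  - L is a non-terminal: add FIRST(L) \ {ε} = { 'd' }
    L is not nullable, so stop
From B → f f L:
  - f is a terminal: add 'f' and stop
From B → ε:
  - ε-production, so ε ∈ FIRST(B)

Collecting: FIRST(B) = { 'd', 'e', 'f', 'g', ε }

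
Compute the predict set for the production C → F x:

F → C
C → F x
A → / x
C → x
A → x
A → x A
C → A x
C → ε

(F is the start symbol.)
{ '/', 'x' }

PREDICT(C → F x) = (FIRST(RHS) \ {ε}) ∪ (FOLLOW(C) if ε ∈ FIRST(RHS), i.e. RHS ⇒* ε)
FIRST(F) = { '/', 'x', ε }
FIRST(F x) = { '/', 'x' }
ε ∉ FIRST(F x), so FOLLOW(C) is not added.
PREDICT(C → F x) = { '/', 'x' }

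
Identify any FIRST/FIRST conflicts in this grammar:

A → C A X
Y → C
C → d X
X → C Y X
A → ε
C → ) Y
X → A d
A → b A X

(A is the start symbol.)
Yes. X → C Y X / X → A d on { ')', 'd' }

A FIRST/FIRST conflict occurs when two productions N → α and N → β for the same non-terminal have FIRST(α) ∩ FIRST(β) ≠ ∅ (with ε ∈ FIRST of a nullable right-hand side, so two nullable alternatives also conflict).

FIRST sets of the non-terminals at (or reachable through a nullable prefix from) the front of some alternative:
  FIRST(C) = { ')', 'd' }
  FIRST(A) = { ')', 'b', 'd', ε }

Productions for A:
  A → C A X: FIRST = { ')', 'd' }
  A → ε: FIRST = { ε }
  A → b A X: FIRST = { 'b' }
Productions for C:
  C → d X: FIRST = { 'd' }
  C → ) Y: FIRST = { ')' }
Productions for X:
  X → C Y X: FIRST = { ')', 'd' }
  X → A d: FIRST = { ')', 'b', 'd' }
Y has only one production, so no FIRST/FIRST conflict is possible there.

Conflict for X: X → C Y X and X → A d
  Overlap: { ')', 'd' }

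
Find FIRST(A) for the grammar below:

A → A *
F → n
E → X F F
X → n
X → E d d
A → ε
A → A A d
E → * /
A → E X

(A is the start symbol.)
FIRST sets of the other non-terminals involved (by the same procedure, iterated to a fixed point):
  FIRST(E) = { '*', 'n' }

From A → A *:
  - A is the symbol being defined: contributes nothing new
    A is nullable, so continue to the next symbol
  - '*' is a terminal: add '*' and stop
From A → ε:
  - ε-production, so ε ∈ FIRST(A)
From A → A A d:
  - A is the symbol being defined: contributes nothing new
    A is nullable, so continue to the next symbol
  - A is the symbol being defined: contributes nothing new
    A is nullable, so continue to the next symbol
  - d is a terminal: add 'd' and stop
From A → E X:
  - E is a non-terminal: add FIRST(E) \ {ε} = { '*', 'n' }
    E is not nullable, so stop

Collecting: FIRST(A) = { '*', 'd', 'n', ε }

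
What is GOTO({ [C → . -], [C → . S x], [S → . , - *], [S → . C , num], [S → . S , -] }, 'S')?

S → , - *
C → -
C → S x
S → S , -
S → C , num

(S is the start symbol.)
{ [C → S . x], [S → S . , -] }

GOTO(I, 'S') = CLOSURE({ [A → αX.β] : [A → α.Xβ] ∈ I, X = 'S' })

Items with dot before 'S', with the dot advanced:
  [C → . S x] → [C → S . x]
  [S → . S , -] → [S → S . , -]
Closure adds nothing (no advanced item has the dot before a non-terminal).

GOTO = { [C → S . x], [S → S . , -] }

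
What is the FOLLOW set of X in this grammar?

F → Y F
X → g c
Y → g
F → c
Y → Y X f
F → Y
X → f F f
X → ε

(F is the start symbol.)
{ 'f' }

In Y → Y X f: X is followed by f, add FIRST(f) \ {ε} = { 'f' }

Taking the union: FOLLOW(X) = { 'f' }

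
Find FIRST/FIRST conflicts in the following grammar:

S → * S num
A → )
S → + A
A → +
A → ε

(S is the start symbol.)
No FIRST/FIRST conflicts.

A FIRST/FIRST conflict occurs when two productions N → α and N → β for the same non-terminal have FIRST(α) ∩ FIRST(β) ≠ ∅ (with ε ∈ FIRST of a nullable right-hand side, so two nullable alternatives also conflict).

Productions for S:
  S → * S num: FIRST = { '*' }
  S → + A: FIRST = { '+' }
Productions for A:
  A → ): FIRST = { ')' }
  A → +: FIRST = { '+' }
  A → ε: FIRST = { ε }

All alternatives of each non-terminal have pairwise disjoint FIRST sets.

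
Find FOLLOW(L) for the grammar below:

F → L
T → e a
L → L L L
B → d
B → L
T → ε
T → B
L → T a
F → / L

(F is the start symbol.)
{ $, 'a', 'd', 'e' }

To compute FOLLOW(L), find every occurrence of L on a right-hand side N → α L β: add FIRST(β) \ {ε}, and if β is empty or nullable also add FOLLOW(N). Iterate to a fixed point.

In F → L: L is at the end, add FOLLOW(F)
In L → L L L: L is followed by L L, add FIRST(L L) \ {ε} = { 'a', 'd', 'e' }
In L → L L L: L is followed by L, add FIRST(L) \ {ε} = { 'a', 'd', 'e' }
In L → L L L: L is at the end; this adds FOLLOW(L) to itself — nothing new
In B → L: L is at the end, add FOLLOW(B)
In F → / L: L is at the end, add FOLLOW(F)

The FOLLOW sets referred to above (computed the same way, to a fixed point):
  FOLLOW(F) = { $ }
  FOLLOW(B) = { 'a' }

Taking the union: FOLLOW(L) = { $, 'a', 'd', 'e' }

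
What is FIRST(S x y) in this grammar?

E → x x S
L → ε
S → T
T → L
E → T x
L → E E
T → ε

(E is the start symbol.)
FIRST sets of the non-terminals involved (from the grammar, by fixed-point iteration):
  FIRST(S) = { 'x', ε }

To compute FIRST(S x y), process the symbols left to right:
Symbol S is a non-terminal. Add FIRST(S) \ {ε} = { 'x' }
S is nullable (ε ∈ FIRST(S)), continue to the next symbol.
Symbol x is a terminal. Add 'x' and stop.
FIRST(S x y) = { 'x' }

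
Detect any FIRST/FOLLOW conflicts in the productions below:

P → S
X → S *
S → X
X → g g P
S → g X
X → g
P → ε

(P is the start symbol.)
No FIRST/FOLLOW conflicts.

Nullable non-terminals: P.
FIRST sets used below: FIRST(S) = { 'g' }

P: nullable alternative(s) P → ε; FOLLOW(P) = { $, '*' }
  P → S: FIRST \ {ε} = { 'g' } — disjoint from FOLLOW(P)
  P → ε: FIRST \ {ε} = { } — this is the only nullable alternative, skip

S, X have no nullable alternative, so no FIRST/FOLLOW check is needed there.

No FIRST/FOLLOW conflicts found.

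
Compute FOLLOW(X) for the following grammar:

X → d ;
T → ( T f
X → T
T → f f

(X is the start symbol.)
To compute FOLLOW(X), find every occurrence of X on a right-hand side N → α X β: add FIRST(β) \ {ε}, and if β is empty or nullable also add FOLLOW(N). Iterate to a fixed point.

X is the start symbol, so $ ∈ FOLLOW(X).
X does not occur on any right-hand side.

Taking the union: FOLLOW(X) = { $ }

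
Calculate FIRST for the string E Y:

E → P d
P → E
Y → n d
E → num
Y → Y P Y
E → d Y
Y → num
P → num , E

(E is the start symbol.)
FIRST sets of the non-terminals involved (from the grammar, by fixed-point iteration):
  FIRST(E) = { 'd', 'num' }

To compute FIRST(E Y), process the symbols left to right:
Symbol E is a non-terminal. Add FIRST(E) \ {ε} = { 'd', 'num' }
E is not nullable (ε ∉ FIRST(E)), so stop here.
FIRST(E Y) = { 'd', 'num' }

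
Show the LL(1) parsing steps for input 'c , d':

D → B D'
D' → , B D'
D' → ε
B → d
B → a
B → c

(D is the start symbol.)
LL(1) parsing maintains a stack (initially the start symbol over $) and the input. At each step: if the stack top is a terminal, match it against the current input token; if it is a non-terminal N, replace it with the RHS of M[N, lookahead] (the unique production whose predict set contains the lookahead).

Stack is shown with the top on the left.

Stack     Input    Action
-------------------------
D $       c , d $  output D → B D'
B D' $    c , d $  output B → c
c D' $    c , d $  match 'c'
D' $      , d $    output D' → , B D'
, B D' $  , d $    match ','
B D' $    d $      output B → d
d D' $    d $      match 'd'
D' $      $        output D' → ε
$         $        accept

The string is accepted.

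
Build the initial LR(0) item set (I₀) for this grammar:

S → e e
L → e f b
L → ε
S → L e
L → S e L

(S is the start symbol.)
First, augment the grammar with S' → S
I₀ = CLOSURE({ [S' → . S] }):
  [S' → . S] has the dot before S: add [S → . e e], [S → . L e]
  [S → . L e] has the dot before L: add [L → . e f b], [L → .], [L → . S e L]
No further items can be added.

I₀ = { [L → . S e L], [L → . e f b], [L → .], [S → . L e], [S → . e e], [S' → . S] }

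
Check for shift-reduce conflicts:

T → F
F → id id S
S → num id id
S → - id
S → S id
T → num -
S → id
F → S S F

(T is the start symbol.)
A shift-reduce conflict occurs when an LR(0) state has both:
  - a complete (reduce) item [A → α .] (dot at the end), and
  - a shift item [B → β . c γ] (dot before a terminal).

Augment with T' → T and build the canonical LR(0) collection (I0 = CLOSURE({[T' → . T]}), then GOTO on every symbol after a dot until no new states appear). It has 20 states:
  I0: { [F → . S S F], [F → . id id S], [S → . - id], [S → . S id], [S → . id], [S → . num id id], [T → . F], [T → . num -], [T' → . T] }  — shift
  I1: { [S → - . id] }  — shift
  I2: { [T → F .] }  — reduce
  I3: { [F → S . S F], [S → . - id], [S → . S id], [S → . id], [S → . num id id], [S → S . id] }  — shift
  I4: { [T' → T .] }  — accept
  I5: { [F → id . id S], [S → id .] }  — shift, reduce
  I6: { [S → num . id id], [T → num . -] }  — shift
  I7: { [T → num - .] }  — reduce
  I8: { [S → num id . id] }  — shift
  I9: { [S → num id id .] }  — reduce
  I10: { [F → id id . S], [S → . - id], [S → . S id], [S → . id], [S → . num id id] }  — shift
  I11: { [F → id id S .], [S → S . id] }  — shift, reduce
  I12: { [S → id .] }  — reduce
  I13: { [S → num . id id] }  — shift
  I14: { [S → S id .] }  — reduce
  I15: { [F → . S S F], [F → . id id S], [F → S S . F], [S → . - id], [S → . S id], [S → . id], [S → . num id id], [S → S . id] }  — shift
  I16: { [S → S id .], [S → id .] }  — 2 reduces
  I17: { [F → S S F .] }  — reduce
  I18: { [F → id . id S], [S → S id .], [S → id .] }  — shift, 2 reduces
  I19: { [S → - id .] }  — reduce

I5 contains reduce item [S → id .] and shift item [F → id . id S] — shift-reduce conflict.
I11 contains reduce item [F → id id S .] and shift item [S → S . id] — shift-reduce conflict.
I18 contains reduce items [S → S id .], [S → id .] and shift item [F → id . id S] — shift-reduce conflict.

Answer: Yes — I5: [S → id .] vs [F → id . id S]; I11: [F → id id S .] vs [S → S . id]; I18: [S → S id .] vs [F → id . id S]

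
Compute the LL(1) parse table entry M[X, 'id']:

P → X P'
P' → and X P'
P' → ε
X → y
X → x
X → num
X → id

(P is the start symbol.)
To find M[X, 'id'], we find productions for X where 'id' is in the predict set (PREDICT(N → α) = (FIRST(α) \ {ε}) ∪ (FOLLOW(N) if α ⇒* ε)).

X → y: PREDICT = { 'y' }
X → x: PREDICT = { 'x' }
X → num: PREDICT = { 'num' }
X → id: PREDICT = { 'id' }
  'id' is in predict set, so this production goes in M[X, 'id']

M[X, 'id'] = X → id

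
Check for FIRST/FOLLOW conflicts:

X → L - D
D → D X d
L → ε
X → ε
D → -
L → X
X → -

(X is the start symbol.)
Nullable non-terminals: L, X.
FIRST sets used below: FIRST(X) = { '-', ε }, FIRST(L) = { '-', ε }

L: nullable alternative(s) L → ε, L → X; FOLLOW(L) = { '-' }
  L → ε: FIRST \ {ε} = { } — disjoint from FOLLOW(L)
  L → X: FIRST \ {ε} = { '-' } — overlaps FOLLOW(L) on { '-' }: CONFLICT

X: nullable alternative(s) X → ε; FOLLOW(X) = { $, '-', 'd' }
  X → L - D: FIRST \ {ε} = { '-' } — overlaps FOLLOW(X) on { '-' }: CONFLICT
  X → ε: FIRST \ {ε} = { } — this is the only nullable alternative, skip
  X → -: FIRST \ {ε} = { '-' } — overlaps FOLLOW(X) on { '-' }: CONFLICT

D has no nullable alternative, so no FIRST/FOLLOW check is needed there.

So the grammar has 3 FIRST/FOLLOW conflicts (marked CONFLICT above).

Answer: Yes. X → L '-' D with FOLLOW(X) on { '-' }; X → '-' with FOLLOW(X) on { '-' }; L → X with FOLLOW(L) on { '-' }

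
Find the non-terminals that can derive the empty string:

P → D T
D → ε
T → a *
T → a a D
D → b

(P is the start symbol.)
{ 'D' }

A non-terminal is nullable if it can derive ε (the empty string): either it has an ε-production, or it has a production whose right-hand side consists entirely of nullable non-terminals.

ε-productions: D → ε
So D is immediately nullable.
No further non-terminal can be added: every production for the remaining non-terminals contains a terminal or a non-nullable non-terminal.
Nullable = { 'D' }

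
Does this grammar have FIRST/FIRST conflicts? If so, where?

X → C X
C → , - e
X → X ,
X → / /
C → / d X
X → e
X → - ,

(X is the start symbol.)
Yes. X → C X / X → X ',' on { ',', '/' }; X → C X / X → '/' '/' on { '/' }; X → X ',' / X → '/' '/' on { '/' }; X → X ',' / X → e on { 'e' }; X → X ',' / X → '-' ',' on { '-' }

A FIRST/FIRST conflict occurs when two productions N → α and N → β for the same non-terminal have FIRST(α) ∩ FIRST(β) ≠ ∅ (with ε ∈ FIRST of a nullable right-hand side, so two nullable alternatives also conflict).

FIRST sets of the non-terminals at (or reachable through a nullable prefix from) the front of some alternative:
  FIRST(C) = { ',', '/' }
  FIRST(X) = { ',', '-', '/', 'e' }

Productions for X:
  X → C X: FIRST = { ',', '/' }
  X → X ,: FIRST = { ',', '-', '/', 'e' }
  X → / /: FIRST = { '/' }
  X → e: FIRST = { 'e' }
  X → - ,: FIRST = { '-' }
Productions for C:
  C → , - e: FIRST = { ',' }
  C → / d X: FIRST = { '/' }

Conflict for X: X → C X and X → X ,
  Overlap: { ',', '/' }
Conflict for X: X → C X and X → / /
  Overlap: { '/' }
Conflict for X: X → X , and X → / /
  Overlap: { '/' }
Conflict for X: X → X , and X → e
  Overlap: { 'e' }
Conflict for X: X → X , and X → - ,
  Overlap: { '-' }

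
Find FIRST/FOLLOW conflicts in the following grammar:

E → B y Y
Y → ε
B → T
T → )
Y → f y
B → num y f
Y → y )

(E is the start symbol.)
A FIRST/FOLLOW conflict occurs when a non-terminal N has a nullable alternative N → β (β ⇒* ε) and another alternative N → α with FIRST(α) ∩ FOLLOW(N) ≠ ∅: on such a lookahead the parser cannot decide between expanding α and letting N vanish via β.

Nullable non-terminals: Y.

Y: nullable alternative(s) Y → ε; FOLLOW(Y) = { $ }
  Y → ε: FIRST \ {ε} = { } — this is the only nullable alternative, skip
  Y → f y: FIRST \ {ε} = { 'f' } — disjoint from FOLLOW(Y)
  Y → y ): FIRST \ {ε} = { 'y' } — disjoint from FOLLOW(Y)

B, E, T have no nullable alternative, so no FIRST/FOLLOW check is needed there.

No FIRST/FOLLOW conflicts found.

Answer: No FIRST/FOLLOW conflicts.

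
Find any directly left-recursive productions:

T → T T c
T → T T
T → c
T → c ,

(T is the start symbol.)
Yes, T is left-recursive

Direct left recursion occurs when N → N α for some non-terminal N (the right-hand side begins with the left-hand side itself).

T → T T c: LEFT RECURSIVE (starts with T)
T → T T: LEFT RECURSIVE (starts with T)
T → c: starts with c
T → c ,: starts with c

The grammar has direct left recursion on: T.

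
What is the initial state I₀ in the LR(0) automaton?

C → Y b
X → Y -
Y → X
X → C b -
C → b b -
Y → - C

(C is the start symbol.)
First, augment the grammar with C' → C
I₀ = CLOSURE({ [C' → . C] }):
  [C' → . C] has the dot before C: add [C → . Y b], [C → . b b -]
  [C → . Y b] has the dot before Y: add [Y → . X], [Y → . - C]
  [Y → . X] has the dot before X: add [X → . Y -], [X → . C b -]
No further items can be added.

I₀ = { [C → . Y b], [C → . b b -], [C' → . C], [X → . C b -], [X → . Y -], [Y → . - C], [Y → . X] }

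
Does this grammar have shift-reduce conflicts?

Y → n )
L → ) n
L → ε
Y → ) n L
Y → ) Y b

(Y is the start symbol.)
A shift-reduce conflict occurs when an LR(0) state has both:
  - a complete (reduce) item [A → α .] (dot at the end), and
  - a shift item [B → β . c γ] (dot before a terminal).

Augment with Y' → Y and build the canonical LR(0) collection (I0 = CLOSURE({[Y' → . Y]}), then GOTO on every symbol after a dot until no new states appear). It has 11 states:
  I0: { [Y → . ) Y b], [Y → . ) n L], [Y → . n )], [Y' → . Y] }  — shift
  I1: { [Y → ) . Y b], [Y → ) . n L], [Y → . ) Y b], [Y → . ) n L], [Y → . n )] }  — shift
  I2: { [Y' → Y .] }  — accept
  I3: { [Y → n . )] }  — shift
  I4: { [Y → n ) .] }  — reduce
  I5: { [Y → ) Y . b] }  — shift
  I6: { [L → . ) n], [L → .], [Y → ) n . L], [Y → n . )] }  — shift, reduce
  I7: { [L → ) . n], [Y → n ) .] }  — shift, reduce
  I8: { [Y → ) n L .] }  — reduce
  I9: { [L → ) n .] }  — reduce
  I10: { [Y → ) Y b .] }  — reduce

I6 contains reduce item [L → .] and shift items [L → . ) n], [Y → n . )] — shift-reduce conflict.
I7 contains reduce item [Y → n ) .] and shift item [L → ) . n] — shift-reduce conflict.

Answer: Yes — I6: [L → .] vs [L → . ) n]; I7: [Y → n ) .] vs [L → ) . n]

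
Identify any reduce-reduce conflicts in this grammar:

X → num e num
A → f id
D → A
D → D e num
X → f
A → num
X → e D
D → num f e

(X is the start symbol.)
No reduce-reduce conflicts

A reduce-reduce conflict occurs when an LR(0) state has two complete items [A → α .] and [B → β .] — both call for a reduction, and with no lookahead the parser cannot choose between them.

Augment with X' → X and build the canonical LR(0) collection (I0 = CLOSURE({[X' → . X]}), then GOTO on every symbol after a dot until no new states appear). It has 16 states:
  I0: { [X → . e D], [X → . f], [X → . num e num], [X' → . X] }  — shift
  I1: { [X' → X .] }  — accept
  I2: { [A → . f id], [A → . num], [D → . A], [D → . D e num], [D → . num f e], [X → e . D] }  — shift
  I3: { [X → f .] }  — reduce
  I4: { [X → num . e num] }  — shift
  I5: { [X → num e . num] }  — shift
  I6: { [X → num e num .] }  — reduce
  I7: { [D → A .] }  — reduce
  I8: { [D → D . e num], [X → e D .] }  — shift, reduce
  I9: { [A → f . id] }  — shift
  I10: { [A → num .], [D → num . f e] }  — shift, reduce
  I11: { [D → num f . e] }  — shift
  I12: { [D → num f e .] }  — reduce
  I13: { [A → f id .] }  — reduce
  I14: { [D → D e . num] }  — shift
  I15: { [D → D e num .] }  — reduce

No state contains more than one complete item.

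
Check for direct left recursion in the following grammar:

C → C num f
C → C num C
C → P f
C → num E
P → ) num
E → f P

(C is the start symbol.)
C → C num f: LEFT RECURSIVE (starts with C)
C → C num C: LEFT RECURSIVE (starts with C)
C → P f: starts with P
C → num E: starts with num
P → ) num: starts with ')'
E → f P: starts with f

The grammar has direct left recursion on: C.

Answer: Yes, C is left-recursive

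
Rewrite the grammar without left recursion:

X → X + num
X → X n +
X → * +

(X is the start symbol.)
X → * + X'
X' → + num X'
X' → n + X'
X' → ε

X is directly left-recursive. The standard transformation for
  A → A α₁ | ... | A α_m | β₁ | ... | β_n
is
  A  → β₁ A' | ... | β_n A'
  A' → α₁ A' | ... | α_m A' | ε

X → * + becomes X → * + X'
X → X + num becomes X' → + num X'
X → X n + becomes X' → n + X'
Add X' → ε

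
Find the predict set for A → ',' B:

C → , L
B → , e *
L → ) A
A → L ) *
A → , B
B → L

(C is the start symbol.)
PREDICT(A → ',' B) = (FIRST(RHS) \ {ε}) ∪ (FOLLOW(A) if ε ∈ FIRST(RHS), i.e. RHS ⇒* ε)
FIRST(',' B) = { ',' }
ε ∉ FIRST(',' B), so FOLLOW(A) is not added.
PREDICT(A → ',' B) = { ',' }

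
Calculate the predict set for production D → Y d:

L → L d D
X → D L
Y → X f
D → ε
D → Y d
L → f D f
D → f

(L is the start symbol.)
{ 'f' }

PREDICT(D → Y d) = (FIRST(RHS) \ {ε}) ∪ (FOLLOW(D) if ε ∈ FIRST(RHS), i.e. RHS ⇒* ε)
FIRST(Y) = { 'f' }
FIRST(Y d) = { 'f' }
ε ∉ FIRST(Y d), so FOLLOW(D) is not added.
PREDICT(D → Y d) = { 'f' }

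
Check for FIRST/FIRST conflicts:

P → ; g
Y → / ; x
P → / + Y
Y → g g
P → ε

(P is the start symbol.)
Productions for P:
  P → ; g: FIRST = { ';' }
  P → / + Y: FIRST = { '/' }
  P → ε: FIRST = { ε }
Productions for Y:
  Y → / ; x: FIRST = { '/' }
  Y → g g: FIRST = { 'g' }

All alternatives of each non-terminal have pairwise disjoint FIRST sets.

Answer: No FIRST/FIRST conflicts.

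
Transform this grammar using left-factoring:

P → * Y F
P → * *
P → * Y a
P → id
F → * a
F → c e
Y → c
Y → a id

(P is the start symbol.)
P → * P'
P' → Y P''
P'' → F
P'' → a
P' → *
P → id
F → * a
F → c e
Y → c
Y → a id

Left-factoring transforms A → αβ₁ | αβ₂ into A → αA' and A' → β₁ | β₂
(α is the longest common prefix among the alternatives). Repeat until
no nonterminal has two alternatives with a common prefix.

Round 1: P has alternatives sharing prefix '*'. Introduce P': P → * P'
  Add: P' → Y F
  Add: P' → *
  Add: P' → Y a

Round 2: P' has alternatives sharing prefix 'Y'. Introduce P'': P' → Y P''
  Add: P'' → F
  Add: P'' → a

No remaining common prefixes — done.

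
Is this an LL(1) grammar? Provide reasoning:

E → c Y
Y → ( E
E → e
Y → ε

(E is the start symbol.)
A grammar is LL(1) if for each non-terminal N with multiple productions, the predict sets of those productions are pairwise disjoint, where PREDICT(N → α) = (FIRST(α) \ {ε}) ∪ (FOLLOW(N) if α ⇒* ε).

Relevant sets:
  FOLLOW(Y) = { $ }

For E:
  PREDICT(E → c Y) = { 'c' }
  PREDICT(E → e) = { 'e' }
For Y:
  PREDICT(Y → '(' E) = { '(' }
  PREDICT(Y → ε) = { $ }

All predict sets are disjoint. The grammar IS LL(1).

Answer: Yes, the grammar is LL(1).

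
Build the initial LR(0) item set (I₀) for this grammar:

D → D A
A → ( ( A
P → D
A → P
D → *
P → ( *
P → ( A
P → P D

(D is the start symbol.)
First, augment the grammar with D' → D
I₀ = CLOSURE({ [D' → . D] }):
  [D' → . D] has the dot before D: add [D → . D A], [D → . *]
No further items can be added.

I₀ = { [D → . *], [D → . D A], [D' → . D] }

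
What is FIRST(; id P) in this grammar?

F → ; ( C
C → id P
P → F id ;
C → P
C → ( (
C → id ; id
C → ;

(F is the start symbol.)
{ ';' }

To compute FIRST(; id P), process the symbols left to right:
Symbol ; is a terminal. Add ';' and stop.
FIRST(; id P) = { ';' }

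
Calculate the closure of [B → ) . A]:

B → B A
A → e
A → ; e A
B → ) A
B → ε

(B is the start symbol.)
{ [A → . ; e A], [A → . e], [B → ) . A] }

To compute CLOSURE, for each item [A → α.Bβ] where B is a non-terminal, add [B → .γ] for all productions B → γ; repeat for the newly added items until nothing changes.

Start with: [B → ) . A]
  [B → ) . A] has the dot before A: add [A → . e], [A → . ; e A]
No further items can be added.

CLOSURE = { [A → . ; e A], [A → . e], [B → ) . A] }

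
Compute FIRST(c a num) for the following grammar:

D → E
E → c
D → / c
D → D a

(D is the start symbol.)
To compute FIRST(c a num), process the symbols left to right:
Symbol c is a terminal. Add 'c' and stop.
FIRST(c a num) = { 'c' }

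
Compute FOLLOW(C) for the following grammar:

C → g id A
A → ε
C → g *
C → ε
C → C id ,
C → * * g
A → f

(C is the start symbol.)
C is the start symbol, so $ ∈ FOLLOW(C).
In C → C id ,: C is followed by id ',', add FIRST(id ',') \ {ε} = { 'id' }

Taking the union: FOLLOW(C) = { $, 'id' }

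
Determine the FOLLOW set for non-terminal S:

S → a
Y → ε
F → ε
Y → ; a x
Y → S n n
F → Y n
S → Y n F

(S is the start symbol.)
To compute FOLLOW(S), find every occurrence of S on a right-hand side N → α S β: add FIRST(β) \ {ε}, and if β is empty or nullable also add FOLLOW(N). Iterate to a fixed point.

S is the start symbol, so $ ∈ FOLLOW(S).
In Y → S n n: S is followed by n n, add FIRST(n n) \ {ε} = { 'n' }

Taking the union: FOLLOW(S) = { $, 'n' }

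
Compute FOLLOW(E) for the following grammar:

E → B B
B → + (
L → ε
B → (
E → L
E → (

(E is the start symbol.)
{ $ }

To compute FOLLOW(E), find every occurrence of E on a right-hand side N → α E β: add FIRST(β) \ {ε}, and if β is empty or nullable also add FOLLOW(N). Iterate to a fixed point.

E is the start symbol, so $ ∈ FOLLOW(E).
E does not occur on any right-hand side.

Taking the union: FOLLOW(E) = { $ }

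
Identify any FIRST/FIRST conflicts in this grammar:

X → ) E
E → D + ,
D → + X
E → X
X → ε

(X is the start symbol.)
A FIRST/FIRST conflict occurs when two productions N → α and N → β for the same non-terminal have FIRST(α) ∩ FIRST(β) ≠ ∅ (with ε ∈ FIRST of a nullable right-hand side, so two nullable alternatives also conflict).

FIRST sets of the non-terminals at (or reachable through a nullable prefix from) the front of some alternative:
  FIRST(D) = { '+' }
  FIRST(X) = { ')', ε }

Productions for X:
  X → ) E: FIRST = { ')' }
  X → ε: FIRST = { ε }
Productions for E:
  E → D + ,: FIRST = { '+' }
  E → X: FIRST = { ')', ε }
D has only one production, so no FIRST/FIRST conflict is possible there.

All alternatives of each non-terminal have pairwise disjoint FIRST sets.

Answer: No FIRST/FIRST conflicts.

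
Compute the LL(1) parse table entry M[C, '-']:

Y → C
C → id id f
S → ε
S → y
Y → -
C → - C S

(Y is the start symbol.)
To find M[C, '-'], we find productions for C where '-' is in the predict set (PREDICT(N → α) = (FIRST(α) \ {ε}) ∪ (FOLLOW(N) if α ⇒* ε)).

C → id id f: PREDICT = { 'id' }
C → - C S: PREDICT = { '-' }
  '-' is in predict set, so this production goes in M[C, '-']

M[C, '-'] = C → - C S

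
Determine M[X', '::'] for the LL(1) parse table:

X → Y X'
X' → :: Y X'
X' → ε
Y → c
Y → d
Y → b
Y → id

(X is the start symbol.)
To find M[X', '::'], we find productions for X' where '::' is in the predict set (PREDICT(N → α) = (FIRST(α) \ {ε}) ∪ (FOLLOW(N) if α ⇒* ε)).

Relevant sets:
  FOLLOW(X') = { $ }

X' → :: Y X': PREDICT = { '::' }
  '::' is in predict set, so this production goes in M[X', '::']
X' → ε: PREDICT = { $ }

M[X', '::'] = X' → :: Y X'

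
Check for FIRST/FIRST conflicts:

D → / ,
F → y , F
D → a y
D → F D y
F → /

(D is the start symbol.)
Yes. D → '/' ',' / D → F D y on { '/' }

A FIRST/FIRST conflict occurs when two productions N → α and N → β for the same non-terminal have FIRST(α) ∩ FIRST(β) ≠ ∅ (with ε ∈ FIRST of a nullable right-hand side, so two nullable alternatives also conflict).

FIRST sets of the non-terminals at (or reachable through a nullable prefix from) the front of some alternative:
  FIRST(F) = { '/', 'y' }

Productions for D:
  D → / ,: FIRST = { '/' }
  D → a y: FIRST = { 'a' }
  D → F D y: FIRST = { '/', 'y' }
Productions for F:
  F → y , F: FIRST = { 'y' }
  F → /: FIRST = { '/' }

Conflict for D: D → / , and D → F D y
  Overlap: { '/' }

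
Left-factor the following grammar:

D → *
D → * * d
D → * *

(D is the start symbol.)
Left-factoring transforms A → αβ₁ | αβ₂ into A → αA' and A' → β₁ | β₂
(α is the longest common prefix among the alternatives). Repeat until
no nonterminal has two alternatives with a common prefix.

Round 1: D has alternatives sharing prefix '*'. Introduce D': D → * D'
  Add: D' → ε
  Add: D' → * d
  Add: D' → *

Round 2: D' has alternatives sharing prefix '*'. Introduce D'': D' → * D''
  Add: D'' → d
  Add: D'' → ε

No remaining common prefixes — done.

Resulting grammar:
D → * D'
D' → ε
D' → * D''
D'' → d
D'' → ε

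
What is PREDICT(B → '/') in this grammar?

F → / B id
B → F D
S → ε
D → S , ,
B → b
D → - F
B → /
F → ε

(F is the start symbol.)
{ '/' }

PREDICT(B → '/') = (FIRST(RHS) \ {ε}) ∪ (FOLLOW(B) if ε ∈ FIRST(RHS), i.e. RHS ⇒* ε)
FIRST('/') = { '/' }
ε ∉ FIRST('/'), so FOLLOW(B) is not added.
PREDICT(B → '/') = { '/' }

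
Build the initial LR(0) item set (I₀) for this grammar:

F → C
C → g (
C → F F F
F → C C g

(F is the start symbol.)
{ [C → . F F F], [C → . g (], [F → . C C g], [F → . C], [F' → . F] }

First, augment the grammar with F' → F
I₀ = CLOSURE({ [F' → . F] }):
  [F' → . F] has the dot before F: add [F → . C], [F → . C C g]
  [F → . C] has the dot before C: add [C → . g (], [C → . F F F]
No further items can be added.

I₀ = { [C → . F F F], [C → . g (], [F → . C C g], [F → . C], [F' → . F] }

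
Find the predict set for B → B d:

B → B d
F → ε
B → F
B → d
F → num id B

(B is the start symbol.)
PREDICT(B → B d) = (FIRST(RHS) \ {ε}) ∪ (FOLLOW(B) if ε ∈ FIRST(RHS), i.e. RHS ⇒* ε)
FIRST(B) = { 'd', 'num', ε }
FIRST(B d) = { 'd', 'num' }
ε ∉ FIRST(B d), so FOLLOW(B) is not added.
PREDICT(B → B d) = { 'd', 'num' }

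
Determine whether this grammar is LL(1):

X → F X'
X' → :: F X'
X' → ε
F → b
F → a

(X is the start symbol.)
Yes, the grammar is LL(1).

Relevant sets:
  FOLLOW(X') = { $ }

For X':
  PREDICT(X' → :: F X') = { '::' }
  PREDICT(X' → ε) = { $ }
For F:
  PREDICT(F → b) = { 'b' }
  PREDICT(F → a) = { 'a' }
X has a single production, so nothing to check there.

All predict sets are disjoint. The grammar IS LL(1).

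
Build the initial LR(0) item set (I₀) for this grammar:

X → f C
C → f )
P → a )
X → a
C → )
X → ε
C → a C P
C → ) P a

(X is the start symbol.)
{ [X → . a], [X → . f C], [X → .], [X' → . X] }

First, augment the grammar with X' → X
I₀ = CLOSURE({ [X' → . X] }):
  [X' → . X] has the dot before X: add [X → . f C], [X → . a], [X → .]
No further items can be added.

I₀ = { [X → . a], [X → . f C], [X → .], [X' → . X] }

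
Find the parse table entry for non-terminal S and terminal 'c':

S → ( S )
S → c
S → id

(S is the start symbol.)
To find M[S, 'c'], we find productions for S where 'c' is in the predict set (PREDICT(N → α) = (FIRST(α) \ {ε}) ∪ (FOLLOW(N) if α ⇒* ε)).

S → ( S ): PREDICT = { '(' }
S → c: PREDICT = { 'c' }
  'c' is in predict set, so this production goes in M[S, 'c']
S → id: PREDICT = { 'id' }

M[S, 'c'] = S → c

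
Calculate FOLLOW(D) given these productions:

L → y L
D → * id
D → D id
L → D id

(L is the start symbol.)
{ 'id' }

In D → D id: D is followed by id, add FIRST(id) \ {ε} = { 'id' }
In L → D id: D is followed by id, add FIRST(id) \ {ε} = { 'id' }

Taking the union: FOLLOW(D) = { 'id' }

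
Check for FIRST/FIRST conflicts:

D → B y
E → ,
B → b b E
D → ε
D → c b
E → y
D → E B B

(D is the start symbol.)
A FIRST/FIRST conflict occurs when two productions N → α and N → β for the same non-terminal have FIRST(α) ∩ FIRST(β) ≠ ∅ (with ε ∈ FIRST of a nullable right-hand side, so two nullable alternatives also conflict).

FIRST sets of the non-terminals at (or reachable through a nullable prefix from) the front of some alternative:
  FIRST(B) = { 'b' }
  FIRST(E) = { ',', 'y' }

Productions for D:
  D → B y: FIRST = { 'b' }
  D → ε: FIRST = { ε }
  D → c b: FIRST = { 'c' }
  D → E B B: FIRST = { ',', 'y' }
Productions for E:
  E → ,: FIRST = { ',' }
  E → y: FIRST = { 'y' }
B has only one production, so no FIRST/FIRST conflict is possible there.

All alternatives of each non-terminal have pairwise disjoint FIRST sets.

Answer: No FIRST/FIRST conflicts.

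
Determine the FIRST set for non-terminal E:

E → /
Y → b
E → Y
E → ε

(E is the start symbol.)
{ '/', 'b', ε }

To compute FIRST(E), examine every production with E on the left-hand side, reading each right-hand side left to right until a non-nullable symbol is reached.

FIRST sets of the other non-terminals involved (by the same procedure, iterated to a fixed point):
  FIRST(Y) = { 'b' }

From E → /:
  - '/' is a terminal: add '/' and stop
From E → Y:
  - Y is a non-terminal: add FIRST(Y) \ {ε} = { 'b' }
    Y is not nullable, so stop
From E → ε:
  - ε-production, so ε ∈ FIRST(E)

Collecting: FIRST(E) = { '/', 'b', ε }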